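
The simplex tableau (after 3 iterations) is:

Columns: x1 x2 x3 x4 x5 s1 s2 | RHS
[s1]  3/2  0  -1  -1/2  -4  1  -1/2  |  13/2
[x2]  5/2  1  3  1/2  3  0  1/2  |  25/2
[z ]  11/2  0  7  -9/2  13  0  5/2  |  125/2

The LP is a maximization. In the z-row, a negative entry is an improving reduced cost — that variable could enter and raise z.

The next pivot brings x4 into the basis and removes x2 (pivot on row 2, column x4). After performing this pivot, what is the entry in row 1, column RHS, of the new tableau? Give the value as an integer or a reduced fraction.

Pivot element is row 2, column x4: 1/2.
Normalize row 2: new (row 2, RHS) = (25/2)/(1/2) = 25.
row 1 ← row 1 − (-1/2)·(new row 2): 13/2 − (-1/2)·25 = 19.

19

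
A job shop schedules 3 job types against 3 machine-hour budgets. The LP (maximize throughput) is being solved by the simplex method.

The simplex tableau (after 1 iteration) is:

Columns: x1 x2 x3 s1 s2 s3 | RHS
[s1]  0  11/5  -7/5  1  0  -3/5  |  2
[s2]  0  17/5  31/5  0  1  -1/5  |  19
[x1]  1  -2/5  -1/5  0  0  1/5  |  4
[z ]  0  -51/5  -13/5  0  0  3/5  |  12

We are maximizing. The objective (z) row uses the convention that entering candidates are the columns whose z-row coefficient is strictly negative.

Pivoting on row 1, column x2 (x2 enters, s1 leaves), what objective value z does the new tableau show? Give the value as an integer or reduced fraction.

Minimum ratio for x2: 2/(11/5) = 10/11.
z changes by −(z-row coeff of x2)·ratio = −(-51/5)·(10/11) = 102/11.
New z = 12 + (102/11) = 234/11.

234/11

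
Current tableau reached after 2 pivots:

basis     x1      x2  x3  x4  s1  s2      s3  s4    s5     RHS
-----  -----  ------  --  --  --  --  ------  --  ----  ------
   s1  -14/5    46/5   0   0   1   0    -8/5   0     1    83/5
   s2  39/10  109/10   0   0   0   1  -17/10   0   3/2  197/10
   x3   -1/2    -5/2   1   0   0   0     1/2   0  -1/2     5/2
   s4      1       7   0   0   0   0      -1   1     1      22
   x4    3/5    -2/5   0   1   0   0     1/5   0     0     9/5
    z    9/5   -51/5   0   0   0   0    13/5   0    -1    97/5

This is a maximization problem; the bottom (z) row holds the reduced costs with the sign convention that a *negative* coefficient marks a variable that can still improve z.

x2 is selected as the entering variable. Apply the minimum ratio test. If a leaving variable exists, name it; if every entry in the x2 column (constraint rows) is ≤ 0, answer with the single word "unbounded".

Ratios: row 1 (s1): (83/5)/(46/5) = 83/46; row 2 (s2): (197/10)/(109/10) = 197/109; row 3 (x3): entry -5/2 ≤ 0, skip; row 4 (s4): 22/7 = 22/7; row 5 (x4): entry -2/5 ≤ 0, skip.
Minimum ratio is in the s1 row, so s1 leaves.

s1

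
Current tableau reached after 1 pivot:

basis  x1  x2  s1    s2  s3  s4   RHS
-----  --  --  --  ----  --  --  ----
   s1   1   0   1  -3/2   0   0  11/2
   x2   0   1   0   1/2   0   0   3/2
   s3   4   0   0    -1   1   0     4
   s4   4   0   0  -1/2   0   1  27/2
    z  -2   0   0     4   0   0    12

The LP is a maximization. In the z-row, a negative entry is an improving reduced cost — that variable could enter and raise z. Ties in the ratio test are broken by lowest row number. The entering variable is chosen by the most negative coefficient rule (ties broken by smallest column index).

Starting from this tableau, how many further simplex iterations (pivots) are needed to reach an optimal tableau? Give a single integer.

pivot: x1 in, s3 out → z = 14
No improving column remains; optimal.

1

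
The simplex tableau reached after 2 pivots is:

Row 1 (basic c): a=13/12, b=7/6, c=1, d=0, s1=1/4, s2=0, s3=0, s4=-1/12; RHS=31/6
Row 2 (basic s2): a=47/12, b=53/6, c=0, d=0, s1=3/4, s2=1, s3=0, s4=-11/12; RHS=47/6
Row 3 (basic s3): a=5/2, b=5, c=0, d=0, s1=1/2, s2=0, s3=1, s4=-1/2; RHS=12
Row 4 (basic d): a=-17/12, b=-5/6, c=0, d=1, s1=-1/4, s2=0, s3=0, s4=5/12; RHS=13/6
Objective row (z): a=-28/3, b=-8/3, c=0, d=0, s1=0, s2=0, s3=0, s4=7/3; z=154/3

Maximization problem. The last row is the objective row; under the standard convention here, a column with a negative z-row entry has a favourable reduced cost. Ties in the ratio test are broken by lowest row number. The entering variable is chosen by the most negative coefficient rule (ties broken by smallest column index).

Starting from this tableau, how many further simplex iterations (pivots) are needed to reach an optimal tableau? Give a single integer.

1

pivot: a in, s2 out → z = 70
No improving column remains; optimal.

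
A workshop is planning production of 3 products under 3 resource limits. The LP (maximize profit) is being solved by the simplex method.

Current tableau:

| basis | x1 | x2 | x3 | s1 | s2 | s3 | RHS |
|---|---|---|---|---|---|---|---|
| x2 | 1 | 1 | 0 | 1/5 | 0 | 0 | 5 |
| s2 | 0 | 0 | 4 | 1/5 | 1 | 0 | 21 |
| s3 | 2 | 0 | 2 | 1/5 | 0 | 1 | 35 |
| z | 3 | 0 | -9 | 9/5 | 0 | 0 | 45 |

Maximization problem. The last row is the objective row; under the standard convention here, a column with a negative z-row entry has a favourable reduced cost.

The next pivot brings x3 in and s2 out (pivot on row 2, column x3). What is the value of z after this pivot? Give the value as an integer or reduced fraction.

369/4

Minimum ratio for x3: 21/4 = 21/4.
z changes by −(z-row coeff of x3)·ratio = −(-9)·(21/4) = 189/4.
New z = 45 + (189/4) = 369/4.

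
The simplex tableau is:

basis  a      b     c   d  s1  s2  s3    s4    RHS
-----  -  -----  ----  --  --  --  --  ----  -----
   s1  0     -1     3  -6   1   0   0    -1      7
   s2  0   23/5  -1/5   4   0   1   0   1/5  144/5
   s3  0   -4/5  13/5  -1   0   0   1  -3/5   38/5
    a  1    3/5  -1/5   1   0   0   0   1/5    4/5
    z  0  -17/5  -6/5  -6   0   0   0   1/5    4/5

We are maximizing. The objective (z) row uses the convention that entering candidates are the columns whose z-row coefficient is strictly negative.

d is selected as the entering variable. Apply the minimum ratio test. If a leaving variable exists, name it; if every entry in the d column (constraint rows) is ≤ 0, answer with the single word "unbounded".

a

Ratios: row 1 (s1): entry -6 ≤ 0, skip; row 2 (s2): (144/5)/4 = 36/5; row 3 (s3): entry -1 ≤ 0, skip; row 4 (a): (4/5)/1 = 4/5.
Minimum ratio is in the a row, so a leaves.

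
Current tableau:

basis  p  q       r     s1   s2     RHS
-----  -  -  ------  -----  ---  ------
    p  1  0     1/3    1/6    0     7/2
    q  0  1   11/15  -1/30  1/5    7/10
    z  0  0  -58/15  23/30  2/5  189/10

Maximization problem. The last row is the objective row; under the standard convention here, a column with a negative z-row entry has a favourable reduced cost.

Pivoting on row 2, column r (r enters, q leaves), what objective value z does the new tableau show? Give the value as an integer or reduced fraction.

Minimum ratio for r: (7/10)/(11/15) = 21/22.
z changes by −(z-row coeff of r)·ratio = −(-58/15)·(21/22) = 203/55.
New z = 189/10 + (203/55) = 497/22.

497/22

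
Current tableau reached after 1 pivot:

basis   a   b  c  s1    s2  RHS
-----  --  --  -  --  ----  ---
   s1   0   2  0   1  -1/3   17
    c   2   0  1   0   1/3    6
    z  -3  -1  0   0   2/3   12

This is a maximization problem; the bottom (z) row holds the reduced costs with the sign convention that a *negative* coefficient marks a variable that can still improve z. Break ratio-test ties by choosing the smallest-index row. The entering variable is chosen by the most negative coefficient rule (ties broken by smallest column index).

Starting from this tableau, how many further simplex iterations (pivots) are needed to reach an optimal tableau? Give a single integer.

pivot: a in, c out → z = 21
pivot: b in, s1 out → z = 59/2
No improving column remains; optimal.

2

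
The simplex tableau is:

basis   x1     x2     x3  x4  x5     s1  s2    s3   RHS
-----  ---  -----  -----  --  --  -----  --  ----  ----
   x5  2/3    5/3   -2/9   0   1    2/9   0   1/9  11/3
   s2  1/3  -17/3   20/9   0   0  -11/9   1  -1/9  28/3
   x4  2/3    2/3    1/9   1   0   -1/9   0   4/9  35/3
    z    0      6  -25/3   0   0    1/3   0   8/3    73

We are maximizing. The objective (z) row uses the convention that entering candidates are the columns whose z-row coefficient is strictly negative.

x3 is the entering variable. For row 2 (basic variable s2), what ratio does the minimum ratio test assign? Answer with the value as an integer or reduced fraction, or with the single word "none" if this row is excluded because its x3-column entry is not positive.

21/5

Ratio = RHS / (x3 entry) = (28/3) / (20/9) = 21/5.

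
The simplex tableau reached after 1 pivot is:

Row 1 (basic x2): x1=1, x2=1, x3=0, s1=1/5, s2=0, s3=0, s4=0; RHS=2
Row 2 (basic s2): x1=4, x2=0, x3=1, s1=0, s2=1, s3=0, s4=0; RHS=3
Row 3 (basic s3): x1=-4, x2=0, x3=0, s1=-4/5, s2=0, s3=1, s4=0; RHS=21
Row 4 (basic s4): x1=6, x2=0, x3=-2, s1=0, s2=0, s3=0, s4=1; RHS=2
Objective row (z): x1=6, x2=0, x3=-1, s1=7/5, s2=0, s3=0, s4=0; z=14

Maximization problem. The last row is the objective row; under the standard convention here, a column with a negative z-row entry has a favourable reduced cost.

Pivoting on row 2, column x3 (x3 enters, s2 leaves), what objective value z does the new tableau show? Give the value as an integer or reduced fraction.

Minimum ratio for x3: 3/1 = 3.
z changes by −(z-row coeff of x3)·ratio = −(-1)·3 = 3.
New z = 14 + 3 = 17.

17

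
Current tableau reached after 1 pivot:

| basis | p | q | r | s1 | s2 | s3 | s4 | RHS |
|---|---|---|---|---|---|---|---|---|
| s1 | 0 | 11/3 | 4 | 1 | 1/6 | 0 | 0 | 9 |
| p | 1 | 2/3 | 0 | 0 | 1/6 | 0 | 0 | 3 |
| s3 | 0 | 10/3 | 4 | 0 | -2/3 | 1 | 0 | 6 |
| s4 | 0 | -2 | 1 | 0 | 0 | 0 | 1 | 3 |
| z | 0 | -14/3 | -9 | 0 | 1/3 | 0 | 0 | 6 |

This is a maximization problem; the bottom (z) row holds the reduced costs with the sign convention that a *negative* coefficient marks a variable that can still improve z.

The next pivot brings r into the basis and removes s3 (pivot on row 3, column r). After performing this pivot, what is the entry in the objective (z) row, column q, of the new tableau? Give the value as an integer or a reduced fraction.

17/6

Pivot element is row 3, column r: 4.
Normalize row 3: new (row 3, q) = (10/3)/4 = 5/6.
z-row ← z-row − (-9)·(new row 3): -14/3 − (-9)·(5/6) = 17/6.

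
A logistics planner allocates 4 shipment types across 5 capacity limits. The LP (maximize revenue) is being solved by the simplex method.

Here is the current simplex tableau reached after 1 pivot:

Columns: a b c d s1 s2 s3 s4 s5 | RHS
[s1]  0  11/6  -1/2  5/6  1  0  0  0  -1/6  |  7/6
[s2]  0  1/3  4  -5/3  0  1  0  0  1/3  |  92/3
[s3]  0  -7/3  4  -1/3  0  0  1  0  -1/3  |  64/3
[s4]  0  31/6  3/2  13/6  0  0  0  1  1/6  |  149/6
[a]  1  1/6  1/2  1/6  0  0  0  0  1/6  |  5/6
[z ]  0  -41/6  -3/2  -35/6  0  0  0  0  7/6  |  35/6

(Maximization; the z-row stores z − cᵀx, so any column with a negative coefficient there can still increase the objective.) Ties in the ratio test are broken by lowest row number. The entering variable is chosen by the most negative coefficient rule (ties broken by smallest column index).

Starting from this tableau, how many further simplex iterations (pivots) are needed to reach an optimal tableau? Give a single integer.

3

pivot: b in, s1 out → z = 112/11
pivot: c in, a out → z = 44/3
pivot: d in, b out → z = 19
No improving column remains; optimal.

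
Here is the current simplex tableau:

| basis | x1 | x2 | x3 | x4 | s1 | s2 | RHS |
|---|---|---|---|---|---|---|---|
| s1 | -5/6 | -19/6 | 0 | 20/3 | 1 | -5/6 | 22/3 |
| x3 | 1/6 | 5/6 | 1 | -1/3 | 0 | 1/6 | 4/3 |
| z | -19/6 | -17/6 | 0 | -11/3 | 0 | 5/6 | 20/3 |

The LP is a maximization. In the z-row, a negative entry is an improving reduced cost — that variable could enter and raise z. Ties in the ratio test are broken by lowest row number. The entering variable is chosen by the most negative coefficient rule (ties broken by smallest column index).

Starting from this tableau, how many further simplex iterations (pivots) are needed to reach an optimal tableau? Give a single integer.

pivot: x4 in, s1 out → z = 107/10
pivot: x2 in, x3 out → z = 200/9
pivot: x1 in, x2 out → z = 60
No improving column remains; optimal.

3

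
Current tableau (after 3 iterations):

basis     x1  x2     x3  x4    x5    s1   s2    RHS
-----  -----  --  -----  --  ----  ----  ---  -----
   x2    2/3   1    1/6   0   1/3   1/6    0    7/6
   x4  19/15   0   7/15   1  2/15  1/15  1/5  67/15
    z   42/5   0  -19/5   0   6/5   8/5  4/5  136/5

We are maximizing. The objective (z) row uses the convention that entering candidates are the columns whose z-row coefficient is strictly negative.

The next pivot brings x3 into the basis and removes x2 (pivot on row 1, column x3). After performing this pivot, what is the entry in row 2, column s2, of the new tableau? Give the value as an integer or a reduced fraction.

Pivot element is row 1, column x3: 1/6.
Normalize row 1: new (row 1, s2) = 0/(1/6) = 0.
row 2 ← row 2 − (7/15)·(new row 1): 1/5 − (7/15)·0 = 1/5.

1/5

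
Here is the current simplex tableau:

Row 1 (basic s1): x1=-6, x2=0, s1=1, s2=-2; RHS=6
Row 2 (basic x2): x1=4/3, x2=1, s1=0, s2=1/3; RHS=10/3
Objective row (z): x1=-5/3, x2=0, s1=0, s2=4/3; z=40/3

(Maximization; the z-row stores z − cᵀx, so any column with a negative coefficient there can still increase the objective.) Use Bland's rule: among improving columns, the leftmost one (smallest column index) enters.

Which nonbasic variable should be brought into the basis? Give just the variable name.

Objective-row coefficients: x1: -5/3, x2: 0, s1: 0, s2: 4/3.
Improving columns: x1. Bland's rule picks the smallest column index → x1.

x1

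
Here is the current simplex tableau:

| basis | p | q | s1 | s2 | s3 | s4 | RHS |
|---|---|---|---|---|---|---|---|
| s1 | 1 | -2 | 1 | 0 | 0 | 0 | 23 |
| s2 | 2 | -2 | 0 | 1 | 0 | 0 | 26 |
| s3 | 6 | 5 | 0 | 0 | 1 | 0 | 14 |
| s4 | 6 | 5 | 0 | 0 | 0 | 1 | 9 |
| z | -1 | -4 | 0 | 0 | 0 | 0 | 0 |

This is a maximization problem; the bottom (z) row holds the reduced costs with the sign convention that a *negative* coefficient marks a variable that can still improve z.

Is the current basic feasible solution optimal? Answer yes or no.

Column p has objective-row coefficient -1, which is negative; an improving pivot exists, so not yet optimal.

no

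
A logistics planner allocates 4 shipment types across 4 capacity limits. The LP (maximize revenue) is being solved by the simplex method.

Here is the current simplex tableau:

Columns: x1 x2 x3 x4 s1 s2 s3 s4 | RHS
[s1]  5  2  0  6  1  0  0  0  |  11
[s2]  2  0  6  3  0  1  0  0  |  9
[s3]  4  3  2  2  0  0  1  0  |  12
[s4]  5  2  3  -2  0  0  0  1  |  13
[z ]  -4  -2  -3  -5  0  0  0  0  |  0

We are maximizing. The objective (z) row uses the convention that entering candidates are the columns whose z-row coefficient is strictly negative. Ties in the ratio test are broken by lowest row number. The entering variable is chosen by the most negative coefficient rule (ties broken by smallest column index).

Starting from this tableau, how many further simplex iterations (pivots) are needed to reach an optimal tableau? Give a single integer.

pivot: x4 in, s1 out → z = 55/6
pivot: x3 in, s2 out → z = 131/12
pivot: x2 in, s3 out → z = 421/32
No improving column remains; optimal.

3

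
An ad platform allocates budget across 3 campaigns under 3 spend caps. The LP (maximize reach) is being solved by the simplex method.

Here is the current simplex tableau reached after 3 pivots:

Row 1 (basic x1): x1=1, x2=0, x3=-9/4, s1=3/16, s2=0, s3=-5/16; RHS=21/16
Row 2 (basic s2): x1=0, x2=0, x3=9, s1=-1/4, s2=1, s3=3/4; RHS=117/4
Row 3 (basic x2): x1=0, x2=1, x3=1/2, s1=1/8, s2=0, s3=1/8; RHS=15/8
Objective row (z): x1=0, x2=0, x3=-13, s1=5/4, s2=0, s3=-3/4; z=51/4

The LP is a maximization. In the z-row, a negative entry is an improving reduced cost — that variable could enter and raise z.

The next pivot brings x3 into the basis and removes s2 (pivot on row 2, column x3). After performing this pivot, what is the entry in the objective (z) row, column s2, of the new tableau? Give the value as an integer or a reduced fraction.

13/9

Pivot element is row 2, column x3: 9.
Normalize row 2: new (row 2, s2) = 1/9 = 1/9.
z-row ← z-row − (-13)·(new row 2): 0 − (-13)·(1/9) = 13/9.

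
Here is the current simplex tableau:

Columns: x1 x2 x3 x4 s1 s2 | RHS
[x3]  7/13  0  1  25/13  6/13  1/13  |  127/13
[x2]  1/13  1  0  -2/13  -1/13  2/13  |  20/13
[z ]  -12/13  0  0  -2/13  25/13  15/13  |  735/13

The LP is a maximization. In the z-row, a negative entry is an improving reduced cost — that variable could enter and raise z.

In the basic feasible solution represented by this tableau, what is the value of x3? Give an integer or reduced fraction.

x3 is basic (row 1); its value is the RHS of that row: 127/13.

127/13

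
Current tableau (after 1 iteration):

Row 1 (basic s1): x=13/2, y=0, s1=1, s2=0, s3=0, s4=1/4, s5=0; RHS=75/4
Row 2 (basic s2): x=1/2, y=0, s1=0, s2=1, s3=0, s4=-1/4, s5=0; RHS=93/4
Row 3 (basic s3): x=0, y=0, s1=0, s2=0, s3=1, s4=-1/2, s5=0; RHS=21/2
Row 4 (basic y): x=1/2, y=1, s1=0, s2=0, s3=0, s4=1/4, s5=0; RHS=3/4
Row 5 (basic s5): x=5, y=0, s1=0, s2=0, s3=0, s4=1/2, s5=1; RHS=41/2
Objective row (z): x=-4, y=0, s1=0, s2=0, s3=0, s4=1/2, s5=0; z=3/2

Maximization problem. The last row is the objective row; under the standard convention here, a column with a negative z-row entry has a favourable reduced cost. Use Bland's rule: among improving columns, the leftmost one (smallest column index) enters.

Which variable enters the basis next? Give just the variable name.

x

Objective-row coefficients: x: -4, y: 0, s1: 0, s2: 0, s3: 0, s4: 1/2, s5: 0.
Improving columns: x. Bland's rule picks the smallest column index → x.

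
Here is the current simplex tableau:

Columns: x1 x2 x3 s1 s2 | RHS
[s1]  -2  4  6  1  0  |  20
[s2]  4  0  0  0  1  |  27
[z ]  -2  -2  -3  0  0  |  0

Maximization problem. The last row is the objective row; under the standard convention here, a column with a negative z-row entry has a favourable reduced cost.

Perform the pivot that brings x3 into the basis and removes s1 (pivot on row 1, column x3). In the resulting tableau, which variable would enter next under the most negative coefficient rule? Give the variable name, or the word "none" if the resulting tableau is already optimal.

Pivot element 6. New z-row = old z-row − (-3)·(row 1/6).
Updated z-row coefficients: x1: -3, x2: 0, x3: 0, s1: 1/2, s2: 0.
The most negative is -3 in column x1, so x1 would enter next.

x1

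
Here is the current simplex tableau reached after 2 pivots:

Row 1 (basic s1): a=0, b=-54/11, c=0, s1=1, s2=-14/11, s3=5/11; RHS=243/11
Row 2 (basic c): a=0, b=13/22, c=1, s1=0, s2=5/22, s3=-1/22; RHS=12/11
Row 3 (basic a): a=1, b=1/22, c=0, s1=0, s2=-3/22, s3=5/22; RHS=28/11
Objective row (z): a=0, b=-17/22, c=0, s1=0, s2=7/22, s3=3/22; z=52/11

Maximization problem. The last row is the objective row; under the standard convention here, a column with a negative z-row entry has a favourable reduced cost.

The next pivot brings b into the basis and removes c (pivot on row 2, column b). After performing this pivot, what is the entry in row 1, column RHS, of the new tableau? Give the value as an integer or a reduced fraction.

Pivot element is row 2, column b: 13/22.
Normalize row 2: new (row 2, RHS) = (12/11)/(13/22) = 24/13.
row 1 ← row 1 − (-54/11)·(new row 2): 243/11 − (-54/11)·(24/13) = 405/13.

405/13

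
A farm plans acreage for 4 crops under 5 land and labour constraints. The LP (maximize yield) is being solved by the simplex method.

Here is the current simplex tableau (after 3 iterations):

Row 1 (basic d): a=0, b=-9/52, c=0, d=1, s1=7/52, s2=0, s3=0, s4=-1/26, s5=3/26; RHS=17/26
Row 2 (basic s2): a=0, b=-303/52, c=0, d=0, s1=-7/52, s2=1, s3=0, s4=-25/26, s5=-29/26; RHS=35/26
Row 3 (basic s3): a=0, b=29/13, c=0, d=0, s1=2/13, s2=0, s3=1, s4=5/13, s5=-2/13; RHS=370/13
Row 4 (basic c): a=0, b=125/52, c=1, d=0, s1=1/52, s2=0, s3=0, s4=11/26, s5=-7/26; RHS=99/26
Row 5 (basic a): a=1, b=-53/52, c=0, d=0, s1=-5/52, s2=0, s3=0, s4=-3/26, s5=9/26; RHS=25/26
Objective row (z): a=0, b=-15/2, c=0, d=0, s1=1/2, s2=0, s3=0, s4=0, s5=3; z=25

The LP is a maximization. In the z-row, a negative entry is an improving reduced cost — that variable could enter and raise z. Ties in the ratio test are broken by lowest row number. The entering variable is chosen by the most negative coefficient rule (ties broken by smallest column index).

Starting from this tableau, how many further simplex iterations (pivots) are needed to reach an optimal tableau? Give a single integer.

pivot: b in, c out → z = 922/25
No improving column remains; optimal.

1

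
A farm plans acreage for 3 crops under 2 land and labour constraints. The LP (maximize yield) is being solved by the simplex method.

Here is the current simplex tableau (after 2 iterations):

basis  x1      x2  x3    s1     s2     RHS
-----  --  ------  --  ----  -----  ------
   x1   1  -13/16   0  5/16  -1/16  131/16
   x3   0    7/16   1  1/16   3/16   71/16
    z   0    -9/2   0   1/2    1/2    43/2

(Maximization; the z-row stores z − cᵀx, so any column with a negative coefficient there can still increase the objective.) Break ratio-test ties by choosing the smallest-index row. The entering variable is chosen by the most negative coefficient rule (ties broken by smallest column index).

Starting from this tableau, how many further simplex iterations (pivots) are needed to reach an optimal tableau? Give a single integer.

pivot: x2 in, x3 out → z = 470/7
No improving column remains; optimal.

1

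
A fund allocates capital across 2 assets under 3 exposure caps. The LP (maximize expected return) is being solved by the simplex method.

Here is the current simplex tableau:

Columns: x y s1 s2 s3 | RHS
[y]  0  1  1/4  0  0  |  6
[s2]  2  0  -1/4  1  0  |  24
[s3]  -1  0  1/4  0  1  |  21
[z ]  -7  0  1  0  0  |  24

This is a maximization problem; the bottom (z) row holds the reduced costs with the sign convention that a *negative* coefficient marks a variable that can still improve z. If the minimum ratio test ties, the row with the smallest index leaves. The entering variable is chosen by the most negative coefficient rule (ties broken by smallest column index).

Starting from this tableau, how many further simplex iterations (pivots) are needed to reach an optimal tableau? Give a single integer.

1

pivot: x in, s2 out → z = 108
No improving column remains; optimal.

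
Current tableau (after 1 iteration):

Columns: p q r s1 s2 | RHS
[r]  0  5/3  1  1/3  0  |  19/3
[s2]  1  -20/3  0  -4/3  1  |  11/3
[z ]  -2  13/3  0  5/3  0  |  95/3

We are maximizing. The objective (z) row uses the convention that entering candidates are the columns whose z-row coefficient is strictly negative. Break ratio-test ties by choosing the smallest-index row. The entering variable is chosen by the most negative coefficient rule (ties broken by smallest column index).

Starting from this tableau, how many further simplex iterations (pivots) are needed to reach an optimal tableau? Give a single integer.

2

pivot: p in, s2 out → z = 39
pivot: q in, r out → z = 366/5
No improving column remains; optimal.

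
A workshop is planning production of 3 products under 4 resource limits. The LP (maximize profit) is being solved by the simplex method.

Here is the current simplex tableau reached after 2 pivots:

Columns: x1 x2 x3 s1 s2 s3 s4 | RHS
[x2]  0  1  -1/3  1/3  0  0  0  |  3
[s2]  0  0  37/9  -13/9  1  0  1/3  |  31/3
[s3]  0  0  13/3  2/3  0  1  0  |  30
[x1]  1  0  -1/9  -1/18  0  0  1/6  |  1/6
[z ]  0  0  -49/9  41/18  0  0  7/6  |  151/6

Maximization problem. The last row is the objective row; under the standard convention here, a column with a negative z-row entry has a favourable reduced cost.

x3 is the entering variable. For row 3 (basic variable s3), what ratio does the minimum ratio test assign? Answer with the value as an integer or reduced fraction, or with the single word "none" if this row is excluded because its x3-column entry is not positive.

90/13

Ratio = RHS / (x3 entry) = 30 / (13/3) = 90/13.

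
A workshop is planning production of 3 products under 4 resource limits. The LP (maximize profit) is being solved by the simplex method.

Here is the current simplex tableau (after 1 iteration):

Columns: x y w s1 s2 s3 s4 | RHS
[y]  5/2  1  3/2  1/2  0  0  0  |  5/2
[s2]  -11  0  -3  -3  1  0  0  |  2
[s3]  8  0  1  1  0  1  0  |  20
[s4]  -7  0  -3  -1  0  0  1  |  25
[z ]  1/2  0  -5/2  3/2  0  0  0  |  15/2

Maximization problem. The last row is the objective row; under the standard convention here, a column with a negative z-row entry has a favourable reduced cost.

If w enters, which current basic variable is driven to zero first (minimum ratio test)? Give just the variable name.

Ratios: row 1 (y): (5/2)/(3/2) = 5/3; row 2 (s2): entry -3 ≤ 0, skip; row 3 (s3): 20/1 = 20; row 4 (s4): entry -3 ≤ 0, skip.
Minimum ratio 5/3 is in the y row, so y leaves.

y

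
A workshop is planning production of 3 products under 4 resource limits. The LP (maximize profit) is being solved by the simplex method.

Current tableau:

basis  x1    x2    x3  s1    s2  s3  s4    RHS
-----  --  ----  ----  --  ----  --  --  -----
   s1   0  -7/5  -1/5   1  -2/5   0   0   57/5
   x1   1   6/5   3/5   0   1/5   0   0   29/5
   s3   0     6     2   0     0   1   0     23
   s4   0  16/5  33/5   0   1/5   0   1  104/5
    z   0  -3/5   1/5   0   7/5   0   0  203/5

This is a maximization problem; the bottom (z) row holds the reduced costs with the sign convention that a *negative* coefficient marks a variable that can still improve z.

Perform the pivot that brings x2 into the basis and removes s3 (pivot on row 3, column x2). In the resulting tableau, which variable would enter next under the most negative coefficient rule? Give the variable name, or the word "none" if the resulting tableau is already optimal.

none

Pivot element 6. New z-row = old z-row − (-3/5)·(row 3/6).
Updated z-row coefficients: x1: 0, x2: 0, x3: 2/5, s1: 0, s2: 7/5, s3: 1/10, s4: 0.
No coefficient is strictly negative; the tableau after this pivot is optimal.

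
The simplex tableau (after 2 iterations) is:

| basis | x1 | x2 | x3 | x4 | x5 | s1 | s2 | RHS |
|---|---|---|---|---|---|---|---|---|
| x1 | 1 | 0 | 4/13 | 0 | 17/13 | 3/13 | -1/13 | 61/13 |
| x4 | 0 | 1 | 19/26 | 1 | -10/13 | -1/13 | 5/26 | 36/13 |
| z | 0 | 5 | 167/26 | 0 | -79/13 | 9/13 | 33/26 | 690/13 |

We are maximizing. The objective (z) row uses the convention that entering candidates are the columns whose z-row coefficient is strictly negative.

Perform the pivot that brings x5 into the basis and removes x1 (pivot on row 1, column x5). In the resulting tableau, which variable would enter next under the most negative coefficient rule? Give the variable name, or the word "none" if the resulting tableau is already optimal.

Pivot element 17/13. New z-row = old z-row − (-79/13)·(row 1/(17/13)).
Updated z-row coefficients: x1: 79/17, x2: 5, x3: 267/34, x4: 0, x5: 0, s1: 30/17, s2: 31/34.
No coefficient is strictly negative; the tableau after this pivot is optimal.

none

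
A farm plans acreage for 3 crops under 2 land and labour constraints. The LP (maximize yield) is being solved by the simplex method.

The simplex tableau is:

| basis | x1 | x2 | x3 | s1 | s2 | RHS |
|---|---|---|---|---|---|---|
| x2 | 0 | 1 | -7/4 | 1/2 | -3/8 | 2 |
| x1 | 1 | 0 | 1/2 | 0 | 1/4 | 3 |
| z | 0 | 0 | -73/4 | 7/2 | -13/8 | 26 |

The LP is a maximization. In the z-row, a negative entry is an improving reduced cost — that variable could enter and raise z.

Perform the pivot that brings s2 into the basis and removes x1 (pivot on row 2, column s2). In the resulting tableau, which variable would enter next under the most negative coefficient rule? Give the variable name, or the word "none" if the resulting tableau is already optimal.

x3

Pivot element 1/4. New z-row = old z-row − (-13/8)·(row 2/(1/4)).
Updated z-row coefficients: x1: 13/2, x2: 0, x3: -15, s1: 7/2, s2: 0.
The most negative is -15 in column x3, so x3 would enter next.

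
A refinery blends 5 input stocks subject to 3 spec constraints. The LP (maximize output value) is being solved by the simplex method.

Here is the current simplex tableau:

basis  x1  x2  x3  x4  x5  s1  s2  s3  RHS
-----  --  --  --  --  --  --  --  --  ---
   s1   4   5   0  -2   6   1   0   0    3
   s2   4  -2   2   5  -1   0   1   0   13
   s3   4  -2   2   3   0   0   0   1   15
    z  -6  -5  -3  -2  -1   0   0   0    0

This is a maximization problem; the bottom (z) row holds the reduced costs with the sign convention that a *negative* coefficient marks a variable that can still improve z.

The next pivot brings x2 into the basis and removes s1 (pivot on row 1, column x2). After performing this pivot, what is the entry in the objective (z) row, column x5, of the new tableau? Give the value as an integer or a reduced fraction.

5

Pivot element is row 1, column x2: 5.
Normalize row 1: new (row 1, x5) = 6/5 = 6/5.
z-row ← z-row − (-5)·(new row 1): -1 − (-5)·(6/5) = 5.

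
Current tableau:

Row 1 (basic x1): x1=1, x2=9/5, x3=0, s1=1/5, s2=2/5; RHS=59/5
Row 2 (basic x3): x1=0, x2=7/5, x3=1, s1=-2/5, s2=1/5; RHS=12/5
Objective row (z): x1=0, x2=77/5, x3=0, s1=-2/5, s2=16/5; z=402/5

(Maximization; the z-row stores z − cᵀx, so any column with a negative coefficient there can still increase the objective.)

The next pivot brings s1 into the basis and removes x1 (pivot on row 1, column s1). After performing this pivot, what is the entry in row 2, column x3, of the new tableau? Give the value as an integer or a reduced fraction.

1

Pivot element is row 1, column s1: 1/5.
Normalize row 1: new (row 1, x3) = 0/(1/5) = 0.
row 2 ← row 2 − (-2/5)·(new row 1): 1 − (-2/5)·0 = 1.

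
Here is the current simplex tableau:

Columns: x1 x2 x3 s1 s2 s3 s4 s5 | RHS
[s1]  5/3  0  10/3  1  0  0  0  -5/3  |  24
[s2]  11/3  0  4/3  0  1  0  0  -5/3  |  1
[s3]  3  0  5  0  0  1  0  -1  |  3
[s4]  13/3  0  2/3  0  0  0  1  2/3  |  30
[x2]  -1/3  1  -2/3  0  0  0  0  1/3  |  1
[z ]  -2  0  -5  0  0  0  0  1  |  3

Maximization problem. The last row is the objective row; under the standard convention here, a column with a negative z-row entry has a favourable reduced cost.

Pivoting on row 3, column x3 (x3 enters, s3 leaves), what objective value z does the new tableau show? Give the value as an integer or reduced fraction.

Minimum ratio for x3: 3/5 = 3/5.
z changes by −(z-row coeff of x3)·ratio = −(-5)·(3/5) = 3.
New z = 3 + 3 = 6.

6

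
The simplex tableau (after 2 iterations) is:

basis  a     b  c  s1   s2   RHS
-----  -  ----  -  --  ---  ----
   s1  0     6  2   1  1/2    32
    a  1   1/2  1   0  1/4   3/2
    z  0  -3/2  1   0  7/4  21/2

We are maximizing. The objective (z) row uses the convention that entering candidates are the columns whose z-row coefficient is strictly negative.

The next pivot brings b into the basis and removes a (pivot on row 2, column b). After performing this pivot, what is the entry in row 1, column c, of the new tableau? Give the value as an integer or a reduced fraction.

Pivot element is row 2, column b: 1/2.
Normalize row 2: new (row 2, c) = 1/(1/2) = 2.
row 1 ← row 1 − 6·(new row 2): 2 − 6·2 = -10.

-10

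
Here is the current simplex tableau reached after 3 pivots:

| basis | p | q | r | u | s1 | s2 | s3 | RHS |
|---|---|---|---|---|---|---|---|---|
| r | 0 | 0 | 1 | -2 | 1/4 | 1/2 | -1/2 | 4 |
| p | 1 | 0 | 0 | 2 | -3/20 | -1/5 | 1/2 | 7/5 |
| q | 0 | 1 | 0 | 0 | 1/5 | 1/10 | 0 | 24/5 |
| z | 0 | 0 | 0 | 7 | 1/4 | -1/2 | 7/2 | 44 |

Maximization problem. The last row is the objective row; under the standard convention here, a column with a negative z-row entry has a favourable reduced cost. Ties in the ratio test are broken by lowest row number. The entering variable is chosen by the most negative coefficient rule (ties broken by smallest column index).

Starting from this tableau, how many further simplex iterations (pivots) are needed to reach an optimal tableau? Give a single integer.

pivot: s2 in, r out → z = 48
No improving column remains; optimal.

1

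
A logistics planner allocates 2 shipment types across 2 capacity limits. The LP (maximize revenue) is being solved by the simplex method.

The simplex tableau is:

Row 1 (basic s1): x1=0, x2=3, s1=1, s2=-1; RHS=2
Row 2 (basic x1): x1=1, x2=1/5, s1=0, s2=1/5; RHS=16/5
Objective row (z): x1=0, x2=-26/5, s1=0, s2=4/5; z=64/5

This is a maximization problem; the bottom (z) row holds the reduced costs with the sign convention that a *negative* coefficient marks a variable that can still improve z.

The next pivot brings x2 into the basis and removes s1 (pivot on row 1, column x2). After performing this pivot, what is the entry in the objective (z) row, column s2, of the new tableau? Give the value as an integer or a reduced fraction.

-14/15

Pivot element is row 1, column x2: 3.
Normalize row 1: new (row 1, s2) = (-1)/3 = -1/3.
z-row ← z-row − (-26/5)·(new row 1): 4/5 − (-26/5)·(-1/3) = -14/15.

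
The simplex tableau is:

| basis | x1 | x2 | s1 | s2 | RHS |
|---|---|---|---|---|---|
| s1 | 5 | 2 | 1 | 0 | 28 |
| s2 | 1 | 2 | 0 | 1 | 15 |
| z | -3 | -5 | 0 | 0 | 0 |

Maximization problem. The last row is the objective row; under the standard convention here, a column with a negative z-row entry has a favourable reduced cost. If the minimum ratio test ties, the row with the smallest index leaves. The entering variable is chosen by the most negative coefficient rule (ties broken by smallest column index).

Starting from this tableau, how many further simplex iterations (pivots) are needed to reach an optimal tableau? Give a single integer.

pivot: x2 in, s2 out → z = 75/2
pivot: x1 in, s1 out → z = 313/8
No improving column remains; optimal.

2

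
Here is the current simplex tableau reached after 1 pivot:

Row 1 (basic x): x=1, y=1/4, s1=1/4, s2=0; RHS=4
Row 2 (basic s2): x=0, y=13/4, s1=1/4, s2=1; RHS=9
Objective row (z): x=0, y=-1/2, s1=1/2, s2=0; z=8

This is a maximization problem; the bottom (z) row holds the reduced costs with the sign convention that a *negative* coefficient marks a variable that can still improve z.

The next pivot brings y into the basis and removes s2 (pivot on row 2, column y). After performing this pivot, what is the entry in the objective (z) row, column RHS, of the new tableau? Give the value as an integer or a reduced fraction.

122/13

Pivot element is row 2, column y: 13/4.
Normalize row 2: new (row 2, RHS) = 9/(13/4) = 36/13.
z-row ← z-row − (-1/2)·(new row 2): 8 − (-1/2)·(36/13) = 122/13.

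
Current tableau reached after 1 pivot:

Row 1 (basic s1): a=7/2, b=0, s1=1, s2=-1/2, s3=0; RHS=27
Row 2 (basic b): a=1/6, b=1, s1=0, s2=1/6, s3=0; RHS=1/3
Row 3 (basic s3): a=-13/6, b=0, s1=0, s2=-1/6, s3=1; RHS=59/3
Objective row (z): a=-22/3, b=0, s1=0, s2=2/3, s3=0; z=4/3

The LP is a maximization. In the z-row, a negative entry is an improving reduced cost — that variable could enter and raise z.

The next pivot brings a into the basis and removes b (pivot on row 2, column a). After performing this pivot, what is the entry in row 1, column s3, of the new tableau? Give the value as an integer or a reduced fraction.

0

Pivot element is row 2, column a: 1/6.
Normalize row 2: new (row 2, s3) = 0/(1/6) = 0.
row 1 ← row 1 − (7/2)·(new row 2): 0 − (7/2)·0 = 0.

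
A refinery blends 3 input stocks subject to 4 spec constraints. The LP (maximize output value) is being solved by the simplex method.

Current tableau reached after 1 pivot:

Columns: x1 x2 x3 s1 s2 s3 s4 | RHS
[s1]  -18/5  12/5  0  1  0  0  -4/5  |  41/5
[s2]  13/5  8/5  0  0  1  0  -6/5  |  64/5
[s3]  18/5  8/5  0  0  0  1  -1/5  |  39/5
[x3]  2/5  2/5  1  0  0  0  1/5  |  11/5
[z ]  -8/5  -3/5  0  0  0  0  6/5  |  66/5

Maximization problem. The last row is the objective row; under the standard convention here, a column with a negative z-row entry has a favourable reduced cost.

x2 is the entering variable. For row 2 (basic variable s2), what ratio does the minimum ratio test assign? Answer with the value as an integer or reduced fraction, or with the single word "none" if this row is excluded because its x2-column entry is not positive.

Ratio = RHS / (x2 entry) = (64/5) / (8/5) = 8.

8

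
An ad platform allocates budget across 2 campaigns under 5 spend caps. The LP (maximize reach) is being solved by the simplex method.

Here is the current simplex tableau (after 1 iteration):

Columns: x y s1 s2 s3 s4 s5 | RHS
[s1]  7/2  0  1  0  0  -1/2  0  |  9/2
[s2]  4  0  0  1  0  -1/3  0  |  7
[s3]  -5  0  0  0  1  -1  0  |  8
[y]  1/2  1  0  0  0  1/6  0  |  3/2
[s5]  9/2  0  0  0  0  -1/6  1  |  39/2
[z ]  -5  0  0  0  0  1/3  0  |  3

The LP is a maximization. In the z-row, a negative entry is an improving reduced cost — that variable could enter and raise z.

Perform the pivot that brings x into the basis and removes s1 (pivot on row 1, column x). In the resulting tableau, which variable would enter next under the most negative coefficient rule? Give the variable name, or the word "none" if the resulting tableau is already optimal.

Pivot element 7/2. New z-row = old z-row − (-5)·(row 1/(7/2)).
Updated z-row coefficients: x: 0, y: 0, s1: 10/7, s2: 0, s3: 0, s4: -8/21, s5: 0.
The most negative is -8/21 in column s4, so s4 would enter next.

s4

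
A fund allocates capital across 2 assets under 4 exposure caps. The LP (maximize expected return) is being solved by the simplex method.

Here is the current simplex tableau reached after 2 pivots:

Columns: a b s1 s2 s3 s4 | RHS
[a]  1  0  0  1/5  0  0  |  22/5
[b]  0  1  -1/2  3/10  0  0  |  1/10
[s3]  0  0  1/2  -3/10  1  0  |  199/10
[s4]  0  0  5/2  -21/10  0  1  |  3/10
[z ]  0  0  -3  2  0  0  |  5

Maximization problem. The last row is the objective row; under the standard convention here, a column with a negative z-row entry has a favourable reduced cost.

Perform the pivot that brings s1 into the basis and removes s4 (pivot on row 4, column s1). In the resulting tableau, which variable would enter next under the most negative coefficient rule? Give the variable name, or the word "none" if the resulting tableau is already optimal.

Pivot element 5/2. New z-row = old z-row − (-3)·(row 4/(5/2)).
Updated z-row coefficients: a: 0, b: 0, s1: 0, s2: -13/25, s3: 0, s4: 6/5.
The most negative is -13/25 in column s2, so s2 would enter next.

s2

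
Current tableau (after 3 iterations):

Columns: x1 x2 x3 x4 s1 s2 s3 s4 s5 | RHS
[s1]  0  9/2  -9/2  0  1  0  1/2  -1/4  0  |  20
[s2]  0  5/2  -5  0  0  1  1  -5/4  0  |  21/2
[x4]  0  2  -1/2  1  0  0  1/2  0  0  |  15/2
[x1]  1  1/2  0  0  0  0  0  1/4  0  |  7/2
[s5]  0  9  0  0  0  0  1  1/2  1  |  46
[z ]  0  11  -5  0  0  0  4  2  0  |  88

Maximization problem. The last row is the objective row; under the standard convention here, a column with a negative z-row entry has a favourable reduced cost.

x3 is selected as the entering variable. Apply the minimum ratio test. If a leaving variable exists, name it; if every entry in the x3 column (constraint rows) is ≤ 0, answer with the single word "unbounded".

x3-column entries: row 1: -9/2, row 2: -5, row 3: -1/2, row 4: 0, row 5: 0. All ≤ 0, so x3 can increase without bound; the LP is unbounded in this direction.

unbounded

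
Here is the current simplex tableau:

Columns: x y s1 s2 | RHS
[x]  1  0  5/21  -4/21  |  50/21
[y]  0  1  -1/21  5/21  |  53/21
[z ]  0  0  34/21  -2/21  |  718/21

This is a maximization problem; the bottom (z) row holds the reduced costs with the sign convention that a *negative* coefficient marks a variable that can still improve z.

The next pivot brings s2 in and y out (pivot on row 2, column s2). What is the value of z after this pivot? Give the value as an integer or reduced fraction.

176/5

Minimum ratio for s2: (53/21)/(5/21) = 53/5.
z changes by −(z-row coeff of s2)·ratio = −(-2/21)·(53/5) = 106/105.
New z = 718/21 + (106/105) = 176/5.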